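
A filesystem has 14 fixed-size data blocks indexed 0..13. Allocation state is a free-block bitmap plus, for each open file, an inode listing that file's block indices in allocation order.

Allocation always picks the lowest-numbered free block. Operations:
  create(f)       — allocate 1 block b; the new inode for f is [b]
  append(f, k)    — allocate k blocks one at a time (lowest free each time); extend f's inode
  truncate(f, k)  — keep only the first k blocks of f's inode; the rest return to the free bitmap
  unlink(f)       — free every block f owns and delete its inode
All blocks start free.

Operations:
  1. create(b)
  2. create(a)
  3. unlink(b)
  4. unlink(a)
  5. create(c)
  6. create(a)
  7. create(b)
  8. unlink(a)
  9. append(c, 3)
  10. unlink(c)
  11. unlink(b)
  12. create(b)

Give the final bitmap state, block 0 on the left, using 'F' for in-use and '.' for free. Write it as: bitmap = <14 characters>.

[1] create(b) — b=0 (map F.............)
[2] create(a) — a=1 b=0 (map FF............)
[3] unlink(b) — a=1 (map .F............)
[4] unlink(a) —  (map ..............)
[5] create(c) — c=0 (map F.............)
[6] create(a) — a=1 c=0 (map FF............)
[7] create(b) — a=1 b=2 c=0 (map FFF...........)
[8] unlink(a) — b=2 c=0 (map F.F...........)
[9] append(c, 3) — b=2 c=0,1,3,4 (map FFFFF.........)
[10] unlink(c) — b=2 (map ..F...........)
[11] unlink(b) —  (map ..............)
[12] create(b) — b=0 (map F.............)

bitmap = F.............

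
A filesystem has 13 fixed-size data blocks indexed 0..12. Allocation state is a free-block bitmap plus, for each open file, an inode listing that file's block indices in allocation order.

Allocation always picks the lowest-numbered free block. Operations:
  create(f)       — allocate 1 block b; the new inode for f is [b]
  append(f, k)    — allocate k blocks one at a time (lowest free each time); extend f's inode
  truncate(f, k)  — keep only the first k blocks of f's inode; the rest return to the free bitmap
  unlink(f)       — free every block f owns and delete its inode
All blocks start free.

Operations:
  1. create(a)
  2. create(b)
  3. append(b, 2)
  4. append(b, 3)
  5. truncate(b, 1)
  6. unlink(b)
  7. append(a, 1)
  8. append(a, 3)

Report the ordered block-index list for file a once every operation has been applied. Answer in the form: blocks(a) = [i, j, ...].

blocks(a) = [0, 1, 2, 3, 4]

after create(a) → a:[0]  free=[F............]
after create(b) → a:[0], b:[1]  free=[FF...........]
after append(b, 2) → a:[0], b:[1, 2, 3]  free=[FFFF.........]
after append(b, 3) → a:[0], b:[1, 2, 3, 4, 5, 6]  free=[FFFFFFF......]
after truncate(b, 1) → a:[0], b:[1]  free=[FF...........]
after unlink(b) → a:[0]  free=[F............]
after append(a, 1) → a:[0, 1]  free=[FF...........]
after append(a, 3) → a:[0, 1, 2, 3, 4]  free=[FFFFF........]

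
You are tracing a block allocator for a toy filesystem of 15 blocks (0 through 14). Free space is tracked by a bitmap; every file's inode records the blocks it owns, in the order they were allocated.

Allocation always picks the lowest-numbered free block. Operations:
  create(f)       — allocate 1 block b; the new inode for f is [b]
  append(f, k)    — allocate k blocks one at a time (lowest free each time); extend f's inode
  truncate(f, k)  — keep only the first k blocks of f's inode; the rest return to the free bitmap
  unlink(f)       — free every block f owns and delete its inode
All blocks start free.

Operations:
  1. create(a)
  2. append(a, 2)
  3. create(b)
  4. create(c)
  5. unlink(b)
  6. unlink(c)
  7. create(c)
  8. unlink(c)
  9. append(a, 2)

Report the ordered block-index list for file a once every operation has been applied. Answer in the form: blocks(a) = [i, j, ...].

create(a): bitmap=F.............. | a=[0]
append(a, 2): bitmap=FFF............ | a=[0, 1, 2]
create(b): bitmap=FFFF........... | a=[0, 1, 2] b=[3]
create(c): bitmap=FFFFF.......... | a=[0, 1, 2] b=[3] c=[4]
unlink(b): bitmap=FFF.F.......... | a=[0, 1, 2] c=[4]
unlink(c): bitmap=FFF............ | a=[0, 1, 2]
create(c): bitmap=FFFF........... | a=[0, 1, 2] c=[3]
unlink(c): bitmap=FFF............ | a=[0, 1, 2]
append(a, 2): bitmap=FFFFF.......... | a=[0, 1, 2, 3, 4]

blocks(a) = [0, 1, 2, 3, 4]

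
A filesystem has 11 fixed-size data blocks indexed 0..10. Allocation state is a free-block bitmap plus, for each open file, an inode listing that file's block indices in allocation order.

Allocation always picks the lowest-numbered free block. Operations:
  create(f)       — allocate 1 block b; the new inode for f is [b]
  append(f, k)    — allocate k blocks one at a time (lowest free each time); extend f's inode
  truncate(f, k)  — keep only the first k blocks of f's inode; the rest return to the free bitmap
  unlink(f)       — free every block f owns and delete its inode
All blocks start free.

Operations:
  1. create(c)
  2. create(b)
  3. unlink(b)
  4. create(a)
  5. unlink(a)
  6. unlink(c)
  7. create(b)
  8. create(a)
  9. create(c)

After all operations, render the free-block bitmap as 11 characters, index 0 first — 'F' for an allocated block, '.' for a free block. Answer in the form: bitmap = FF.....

  1. create(c)  ⇒  F..........  {c→[0]}
  2. create(b)  ⇒  FF.........  {b→[1]; c→[0]}
  3. unlink(b)  ⇒  F..........  {c→[0]}
  4. create(a)  ⇒  FF.........  {a→[1]; c→[0]}
  5. unlink(a)  ⇒  F..........  {c→[0]}
  6. unlink(c)  ⇒  ...........  {}
  7. create(b)  ⇒  F..........  {b→[0]}
  8. create(a)  ⇒  FF.........  {a→[1]; b→[0]}
  9. create(c)  ⇒  FFF........  {a→[1]; b→[0]; c→[2]}

bitmap = FFF........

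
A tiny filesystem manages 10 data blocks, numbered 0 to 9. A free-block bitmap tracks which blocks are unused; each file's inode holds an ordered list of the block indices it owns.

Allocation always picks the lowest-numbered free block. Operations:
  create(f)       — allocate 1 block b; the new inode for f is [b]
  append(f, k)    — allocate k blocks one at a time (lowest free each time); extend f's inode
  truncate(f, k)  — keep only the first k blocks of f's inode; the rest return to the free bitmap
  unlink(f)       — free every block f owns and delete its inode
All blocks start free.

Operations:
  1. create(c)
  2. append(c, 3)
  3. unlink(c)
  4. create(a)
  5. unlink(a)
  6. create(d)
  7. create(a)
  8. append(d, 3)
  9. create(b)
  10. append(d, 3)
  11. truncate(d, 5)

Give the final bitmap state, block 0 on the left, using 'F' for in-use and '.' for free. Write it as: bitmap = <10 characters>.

bitmap = FFFFFFF...

create(c): bitmap=F......... | c=[0]
append(c, 3): bitmap=FFFF...... | c=[0, 1, 2, 3]
unlink(c): bitmap=.......... | 
create(a): bitmap=F......... | a=[0]
unlink(a): bitmap=.......... | 
create(d): bitmap=F......... | d=[0]
create(a): bitmap=FF........ | a=[1] d=[0]
append(d, 3): bitmap=FFFFF..... | a=[1] d=[0, 2, 3, 4]
create(b): bitmap=FFFFFF.... | a=[1] b=[5] d=[0, 2, 3, 4]
append(d, 3): bitmap=FFFFFFFFF. | a=[1] b=[5] d=[0, 2, 3, 4, 6, 7, 8]
truncate(d, 5): bitmap=FFFFFFF... | a=[1] b=[5] d=[0, 2, 3, 4, 6]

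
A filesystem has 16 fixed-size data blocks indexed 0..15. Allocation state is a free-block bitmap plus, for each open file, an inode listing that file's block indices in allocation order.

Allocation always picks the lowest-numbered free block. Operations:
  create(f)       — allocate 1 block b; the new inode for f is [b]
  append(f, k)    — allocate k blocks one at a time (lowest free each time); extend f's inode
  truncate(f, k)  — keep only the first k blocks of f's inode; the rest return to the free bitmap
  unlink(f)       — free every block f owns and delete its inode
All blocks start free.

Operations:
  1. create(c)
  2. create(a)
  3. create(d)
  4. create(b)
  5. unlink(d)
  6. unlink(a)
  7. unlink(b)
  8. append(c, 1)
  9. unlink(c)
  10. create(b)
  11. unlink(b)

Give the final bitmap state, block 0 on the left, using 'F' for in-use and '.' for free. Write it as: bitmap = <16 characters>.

after create(c) → c:[0]  free=[F...............]
after create(a) → a:[1], c:[0]  free=[FF..............]
after create(d) → a:[1], c:[0], d:[2]  free=[FFF.............]
after create(b) → a:[1], b:[3], c:[0], d:[2]  free=[FFFF............]
after unlink(d) → a:[1], b:[3], c:[0]  free=[FF.F............]
after unlink(a) → b:[3], c:[0]  free=[F..F............]
after unlink(b) → c:[0]  free=[F...............]
after append(c, 1) → c:[0, 1]  free=[FF..............]
after unlink(c) →   free=[................]
after create(b) → b:[0]  free=[F...............]
after unlink(b) →   free=[................]

bitmap = ................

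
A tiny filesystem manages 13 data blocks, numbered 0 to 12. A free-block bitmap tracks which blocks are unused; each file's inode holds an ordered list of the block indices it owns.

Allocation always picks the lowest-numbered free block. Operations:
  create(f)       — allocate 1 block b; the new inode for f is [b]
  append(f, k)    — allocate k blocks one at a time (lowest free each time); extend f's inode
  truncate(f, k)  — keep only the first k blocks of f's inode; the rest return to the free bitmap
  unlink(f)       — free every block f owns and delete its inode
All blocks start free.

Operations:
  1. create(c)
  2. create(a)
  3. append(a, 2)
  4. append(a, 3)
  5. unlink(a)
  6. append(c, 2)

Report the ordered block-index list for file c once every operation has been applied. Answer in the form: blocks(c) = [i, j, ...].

after create(c) → c:[0]  free=[F............]
after create(a) → a:[1], c:[0]  free=[FF...........]
after append(a, 2) → a:[1, 2, 3], c:[0]  free=[FFFF.........]
after append(a, 3) → a:[1, 2, 3, 4, 5, 6], c:[0]  free=[FFFFFFF......]
after unlink(a) → c:[0]  free=[F............]
after append(c, 2) → c:[0, 1, 2]  free=[FFF..........]

blocks(c) = [0, 1, 2]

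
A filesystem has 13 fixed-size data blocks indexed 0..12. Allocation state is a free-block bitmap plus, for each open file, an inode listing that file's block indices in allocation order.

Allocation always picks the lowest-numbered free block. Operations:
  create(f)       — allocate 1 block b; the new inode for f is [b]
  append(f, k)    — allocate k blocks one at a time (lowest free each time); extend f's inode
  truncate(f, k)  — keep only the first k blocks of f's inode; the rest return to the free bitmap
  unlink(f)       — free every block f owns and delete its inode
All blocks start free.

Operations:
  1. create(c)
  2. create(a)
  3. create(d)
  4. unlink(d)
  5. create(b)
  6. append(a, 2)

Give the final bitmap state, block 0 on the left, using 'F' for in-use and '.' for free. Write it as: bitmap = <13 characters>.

after create(c) → c:[0]  free=[F............]
after create(a) → a:[1], c:[0]  free=[FF...........]
after create(d) → a:[1], c:[0], d:[2]  free=[FFF..........]
after unlink(d) → a:[1], c:[0]  free=[FF...........]
after create(b) → a:[1], b:[2], c:[0]  free=[FFF..........]
after append(a, 2) → a:[1, 3, 4], b:[2], c:[0]  free=[FFFFF........]

bitmap = FFFFF........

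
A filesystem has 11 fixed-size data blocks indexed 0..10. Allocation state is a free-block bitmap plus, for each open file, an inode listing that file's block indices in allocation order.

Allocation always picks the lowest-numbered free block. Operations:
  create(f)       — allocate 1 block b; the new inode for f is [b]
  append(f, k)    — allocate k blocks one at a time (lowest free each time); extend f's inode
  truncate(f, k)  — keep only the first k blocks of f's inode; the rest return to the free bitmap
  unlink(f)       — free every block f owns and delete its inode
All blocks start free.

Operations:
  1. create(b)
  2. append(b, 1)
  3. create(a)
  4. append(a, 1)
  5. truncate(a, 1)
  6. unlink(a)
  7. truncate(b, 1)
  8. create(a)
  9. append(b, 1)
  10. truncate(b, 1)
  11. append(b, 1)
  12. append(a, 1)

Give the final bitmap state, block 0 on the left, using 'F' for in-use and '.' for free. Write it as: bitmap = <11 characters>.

bitmap = FFFF.......

after create(b) → b:[0]  free=[F..........]
after append(b, 1) → b:[0, 1]  free=[FF.........]
after create(a) → a:[2], b:[0, 1]  free=[FFF........]
after append(a, 1) → a:[2, 3], b:[0, 1]  free=[FFFF.......]
after truncate(a, 1) → a:[2], b:[0, 1]  free=[FFF........]
after unlink(a) → b:[0, 1]  free=[FF.........]
after truncate(b, 1) → b:[0]  free=[F..........]
after create(a) → a:[1], b:[0]  free=[FF.........]
after append(b, 1) → a:[1], b:[0, 2]  free=[FFF........]
after truncate(b, 1) → a:[1], b:[0]  free=[FF.........]
after append(b, 1) → a:[1], b:[0, 2]  free=[FFF........]
after append(a, 1) → a:[1, 3], b:[0, 2]  free=[FFFF.......]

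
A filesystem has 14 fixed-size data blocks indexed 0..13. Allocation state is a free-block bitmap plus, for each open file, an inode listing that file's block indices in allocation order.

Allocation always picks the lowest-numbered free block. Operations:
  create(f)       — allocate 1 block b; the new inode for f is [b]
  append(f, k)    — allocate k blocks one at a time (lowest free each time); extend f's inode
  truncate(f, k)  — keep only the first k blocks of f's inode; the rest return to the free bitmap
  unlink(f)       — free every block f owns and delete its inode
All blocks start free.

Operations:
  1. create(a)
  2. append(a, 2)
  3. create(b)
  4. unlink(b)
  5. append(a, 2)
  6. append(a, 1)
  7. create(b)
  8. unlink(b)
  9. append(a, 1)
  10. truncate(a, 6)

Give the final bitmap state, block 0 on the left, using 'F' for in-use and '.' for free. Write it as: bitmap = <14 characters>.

bitmap = FFFFFF........

after create(a) → a:[0]  free=[F.............]
after append(a, 2) → a:[0, 1, 2]  free=[FFF...........]
after create(b) → a:[0, 1, 2], b:[3]  free=[FFFF..........]
after unlink(b) → a:[0, 1, 2]  free=[FFF...........]
after append(a, 2) → a:[0, 1, 2, 3, 4]  free=[FFFFF.........]
after append(a, 1) → a:[0, 1, 2, 3, 4, 5]  free=[FFFFFF........]
after create(b) → a:[0, 1, 2, 3, 4, 5], b:[6]  free=[FFFFFFF.......]
after unlink(b) → a:[0, 1, 2, 3, 4, 5]  free=[FFFFFF........]
after append(a, 1) → a:[0, 1, 2, 3, 4, 5, 6]  free=[FFFFFFF.......]
after truncate(a, 6) → a:[0, 1, 2, 3, 4, 5]  free=[FFFFFF........]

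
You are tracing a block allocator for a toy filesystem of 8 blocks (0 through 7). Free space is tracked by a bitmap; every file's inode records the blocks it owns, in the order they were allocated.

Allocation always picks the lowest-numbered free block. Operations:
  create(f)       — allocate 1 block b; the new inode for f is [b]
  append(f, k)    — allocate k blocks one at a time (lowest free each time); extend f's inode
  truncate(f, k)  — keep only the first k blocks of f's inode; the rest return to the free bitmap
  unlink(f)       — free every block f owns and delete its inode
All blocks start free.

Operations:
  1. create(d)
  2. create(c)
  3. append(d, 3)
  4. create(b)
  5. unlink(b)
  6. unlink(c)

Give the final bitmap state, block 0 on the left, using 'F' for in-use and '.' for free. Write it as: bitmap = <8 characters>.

bitmap = F.FFF...

  1. create(d)  ⇒  F.......  {d→[0]}
  2. create(c)  ⇒  FF......  {c→[1]; d→[0]}
  3. append(d, 3)  ⇒  FFFFF...  {c→[1]; d→[0, 2, 3, 4]}
  4. create(b)  ⇒  FFFFFF..  {b→[5]; c→[1]; d→[0, 2, 3, 4]}
  5. unlink(b)  ⇒  FFFFF...  {c→[1]; d→[0, 2, 3, 4]}
  6. unlink(c)  ⇒  F.FFF...  {d→[0, 2, 3, 4]}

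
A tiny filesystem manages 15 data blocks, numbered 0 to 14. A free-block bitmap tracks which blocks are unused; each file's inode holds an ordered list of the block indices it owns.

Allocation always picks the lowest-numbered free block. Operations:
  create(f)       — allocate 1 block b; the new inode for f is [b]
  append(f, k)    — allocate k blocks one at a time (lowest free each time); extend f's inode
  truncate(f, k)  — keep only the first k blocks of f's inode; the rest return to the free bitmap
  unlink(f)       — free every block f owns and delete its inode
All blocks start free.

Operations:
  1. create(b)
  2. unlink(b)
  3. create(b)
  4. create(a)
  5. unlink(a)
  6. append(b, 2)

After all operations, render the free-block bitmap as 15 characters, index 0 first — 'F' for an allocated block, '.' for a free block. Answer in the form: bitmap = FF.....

bitmap = FFF............

after create(b) → b:[0]  free=[F..............]
after unlink(b) →   free=[...............]
after create(b) → b:[0]  free=[F..............]
after create(a) → a:[1], b:[0]  free=[FF.............]
after unlink(a) → b:[0]  free=[F..............]
after append(b, 2) → b:[0, 1, 2]  free=[FFF............]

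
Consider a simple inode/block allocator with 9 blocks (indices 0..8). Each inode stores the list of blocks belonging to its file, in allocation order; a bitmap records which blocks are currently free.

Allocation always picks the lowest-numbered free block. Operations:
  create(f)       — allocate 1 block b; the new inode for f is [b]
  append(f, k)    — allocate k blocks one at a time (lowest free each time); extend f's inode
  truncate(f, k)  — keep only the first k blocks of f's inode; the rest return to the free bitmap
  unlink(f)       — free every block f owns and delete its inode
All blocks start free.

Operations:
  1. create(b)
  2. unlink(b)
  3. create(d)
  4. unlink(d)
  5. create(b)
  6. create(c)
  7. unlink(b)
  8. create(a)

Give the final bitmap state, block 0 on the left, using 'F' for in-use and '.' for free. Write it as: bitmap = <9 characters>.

[1] create(b) — b=0 (map F........)
[2] unlink(b) —  (map .........)
[3] create(d) — d=0 (map F........)
[4] unlink(d) —  (map .........)
[5] create(b) — b=0 (map F........)
[6] create(c) — b=0 c=1 (map FF.......)
[7] unlink(b) — c=1 (map .F.......)
[8] create(a) — a=0 c=1 (map FF.......)

bitmap = FF.......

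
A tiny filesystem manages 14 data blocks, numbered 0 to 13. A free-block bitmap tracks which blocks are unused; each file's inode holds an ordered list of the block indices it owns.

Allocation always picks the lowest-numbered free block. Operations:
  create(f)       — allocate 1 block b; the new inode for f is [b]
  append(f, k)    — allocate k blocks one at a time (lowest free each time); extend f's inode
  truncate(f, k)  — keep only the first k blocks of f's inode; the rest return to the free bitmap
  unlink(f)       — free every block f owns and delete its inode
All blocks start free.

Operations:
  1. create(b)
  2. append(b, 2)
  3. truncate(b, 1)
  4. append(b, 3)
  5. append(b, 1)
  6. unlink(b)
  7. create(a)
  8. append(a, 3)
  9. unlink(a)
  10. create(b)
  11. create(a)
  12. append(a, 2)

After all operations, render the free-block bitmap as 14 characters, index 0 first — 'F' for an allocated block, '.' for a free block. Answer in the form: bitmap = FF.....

  1. create(b)  ⇒  F.............  {b→[0]}
  2. append(b, 2)  ⇒  FFF...........  {b→[0, 1, 2]}
  3. truncate(b, 1)  ⇒  F.............  {b→[0]}
  4. append(b, 3)  ⇒  FFFF..........  {b→[0, 1, 2, 3]}
  5. append(b, 1)  ⇒  FFFFF.........  {b→[0, 1, 2, 3, 4]}
  6. unlink(b)  ⇒  ..............  {}
  7. create(a)  ⇒  F.............  {a→[0]}
  8. append(a, 3)  ⇒  FFFF..........  {a→[0, 1, 2, 3]}
  9. unlink(a)  ⇒  ..............  {}
  10. create(b)  ⇒  F.............  {b→[0]}
  11. create(a)  ⇒  FF............  {a→[1]; b→[0]}
  12. append(a, 2)  ⇒  FFFF..........  {a→[1, 2, 3]; b→[0]}

bitmap = FFFF..........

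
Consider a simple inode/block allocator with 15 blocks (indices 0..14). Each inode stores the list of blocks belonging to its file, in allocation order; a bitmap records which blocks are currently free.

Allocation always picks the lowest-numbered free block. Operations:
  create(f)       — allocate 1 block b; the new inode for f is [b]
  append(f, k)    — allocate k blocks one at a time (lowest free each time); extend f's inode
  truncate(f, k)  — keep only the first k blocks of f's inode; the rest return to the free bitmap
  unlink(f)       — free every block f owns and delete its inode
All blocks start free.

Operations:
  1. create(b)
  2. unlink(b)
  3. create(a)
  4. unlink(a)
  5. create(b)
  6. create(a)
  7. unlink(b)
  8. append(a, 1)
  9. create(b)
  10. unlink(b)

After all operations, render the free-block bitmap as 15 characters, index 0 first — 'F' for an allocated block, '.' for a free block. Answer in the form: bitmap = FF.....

bitmap = FF.............

create(b): bitmap=F.............. | b=[0]
unlink(b): bitmap=............... | 
create(a): bitmap=F.............. | a=[0]
unlink(a): bitmap=............... | 
create(b): bitmap=F.............. | b=[0]
create(a): bitmap=FF............. | a=[1] b=[0]
unlink(b): bitmap=.F............. | a=[1]
append(a, 1): bitmap=FF............. | a=[1, 0]
create(b): bitmap=FFF............ | a=[1, 0] b=[2]
unlink(b): bitmap=FF............. | a=[1, 0]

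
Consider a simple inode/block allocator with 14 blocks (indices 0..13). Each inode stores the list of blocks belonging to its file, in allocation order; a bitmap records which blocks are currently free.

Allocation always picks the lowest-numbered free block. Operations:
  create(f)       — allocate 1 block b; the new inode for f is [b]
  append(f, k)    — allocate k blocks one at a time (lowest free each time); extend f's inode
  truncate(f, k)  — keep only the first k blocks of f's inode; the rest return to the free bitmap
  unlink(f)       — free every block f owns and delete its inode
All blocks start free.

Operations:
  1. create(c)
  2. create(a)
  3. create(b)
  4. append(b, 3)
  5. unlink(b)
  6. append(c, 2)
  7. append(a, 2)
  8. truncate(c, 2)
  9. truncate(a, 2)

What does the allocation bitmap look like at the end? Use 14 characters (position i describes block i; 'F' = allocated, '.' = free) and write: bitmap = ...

bitmap = FFF.F.........

  1. create(c)  ⇒  F.............  {c→[0]}
  2. create(a)  ⇒  FF............  {a→[1]; c→[0]}
  3. create(b)  ⇒  FFF...........  {a→[1]; b→[2]; c→[0]}
  4. append(b, 3)  ⇒  FFFFFF........  {a→[1]; b→[2, 3, 4, 5]; c→[0]}
  5. unlink(b)  ⇒  FF............  {a→[1]; c→[0]}
  6. append(c, 2)  ⇒  FFFF..........  {a→[1]; c→[0, 2, 3]}
  7. append(a, 2)  ⇒  FFFFFF........  {a→[1, 4, 5]; c→[0, 2, 3]}
  8. truncate(c, 2)  ⇒  FFF.FF........  {a→[1, 4, 5]; c→[0, 2]}
  9. truncate(a, 2)  ⇒  FFF.F.........  {a→[1, 4]; c→[0, 2]}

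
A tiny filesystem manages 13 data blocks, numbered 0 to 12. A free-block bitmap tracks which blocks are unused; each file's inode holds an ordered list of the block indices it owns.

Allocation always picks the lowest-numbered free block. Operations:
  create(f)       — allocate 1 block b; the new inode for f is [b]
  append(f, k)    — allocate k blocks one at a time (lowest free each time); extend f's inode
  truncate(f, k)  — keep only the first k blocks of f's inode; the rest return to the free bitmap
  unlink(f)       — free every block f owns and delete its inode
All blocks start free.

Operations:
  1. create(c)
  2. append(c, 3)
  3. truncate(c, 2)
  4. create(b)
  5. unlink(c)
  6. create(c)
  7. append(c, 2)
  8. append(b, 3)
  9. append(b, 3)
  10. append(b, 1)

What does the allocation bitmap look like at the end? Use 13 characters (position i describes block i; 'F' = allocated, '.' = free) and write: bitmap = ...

bitmap = FFFFFFFFFFF..

after create(c) → c:[0]  free=[F............]
after append(c, 3) → c:[0, 1, 2, 3]  free=[FFFF.........]
after truncate(c, 2) → c:[0, 1]  free=[FF...........]
after create(b) → b:[2], c:[0, 1]  free=[FFF..........]
after unlink(c) → b:[2]  free=[..F..........]
after create(c) → b:[2], c:[0]  free=[F.F..........]
after append(c, 2) → b:[2], c:[0, 1, 3]  free=[FFFF.........]
after append(b, 3) → b:[2, 4, 5, 6], c:[0, 1, 3]  free=[FFFFFFF......]
after append(b, 3) → b:[2, 4, 5, 6, 7, 8, 9], c:[0, 1, 3]  free=[FFFFFFFFFF...]
after append(b, 1) → b:[2, 4, 5, 6, 7, 8, 9, 10], c:[0, 1, 3]  free=[FFFFFFFFFFF..]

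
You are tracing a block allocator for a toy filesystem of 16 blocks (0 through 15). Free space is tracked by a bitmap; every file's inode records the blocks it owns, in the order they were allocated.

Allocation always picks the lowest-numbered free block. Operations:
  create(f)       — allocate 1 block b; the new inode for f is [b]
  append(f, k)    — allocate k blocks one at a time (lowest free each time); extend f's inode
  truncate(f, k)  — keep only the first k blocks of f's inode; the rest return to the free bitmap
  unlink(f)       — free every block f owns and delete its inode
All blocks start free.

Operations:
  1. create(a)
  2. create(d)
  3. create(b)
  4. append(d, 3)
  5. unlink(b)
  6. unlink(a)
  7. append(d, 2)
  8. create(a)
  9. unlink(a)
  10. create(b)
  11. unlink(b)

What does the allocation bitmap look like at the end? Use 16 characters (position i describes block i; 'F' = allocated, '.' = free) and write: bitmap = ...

[1] create(a) — a=0 (map F...............)
[2] create(d) — a=0 d=1 (map FF..............)
[3] create(b) — a=0 b=2 d=1 (map FFF.............)
[4] append(d, 3) — a=0 b=2 d=1,3,4,5 (map FFFFFF..........)
[5] unlink(b) — a=0 d=1,3,4,5 (map FF.FFF..........)
[6] unlink(a) — d=1,3,4,5 (map .F.FFF..........)
[7] append(d, 2) — d=1,3,4,5,0,2 (map FFFFFF..........)
[8] create(a) — a=6 d=1,3,4,5,0,2 (map FFFFFFF.........)
[9] unlink(a) — d=1,3,4,5,0,2 (map FFFFFF..........)
[10] create(b) — b=6 d=1,3,4,5,0,2 (map FFFFFFF.........)
[11] unlink(b) — d=1,3,4,5,0,2 (map FFFFFF..........)

bitmap = FFFFFF..........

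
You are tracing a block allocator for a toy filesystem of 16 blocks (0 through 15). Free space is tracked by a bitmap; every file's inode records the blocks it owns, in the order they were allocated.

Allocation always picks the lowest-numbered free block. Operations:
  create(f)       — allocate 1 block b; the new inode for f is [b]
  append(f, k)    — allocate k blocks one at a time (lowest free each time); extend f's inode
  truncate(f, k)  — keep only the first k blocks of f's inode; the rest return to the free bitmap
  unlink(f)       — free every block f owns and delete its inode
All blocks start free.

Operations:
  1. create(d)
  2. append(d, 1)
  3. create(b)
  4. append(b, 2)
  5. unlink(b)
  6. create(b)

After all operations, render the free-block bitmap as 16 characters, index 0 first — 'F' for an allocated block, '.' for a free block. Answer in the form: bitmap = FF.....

after create(d) → d:[0]  free=[F...............]
after append(d, 1) → d:[0, 1]  free=[FF..............]
after create(b) → b:[2], d:[0, 1]  free=[FFF.............]
after append(b, 2) → b:[2, 3, 4], d:[0, 1]  free=[FFFFF...........]
after unlink(b) → d:[0, 1]  free=[FF..............]
after create(b) → b:[2], d:[0, 1]  free=[FFF.............]

bitmap = FFF.............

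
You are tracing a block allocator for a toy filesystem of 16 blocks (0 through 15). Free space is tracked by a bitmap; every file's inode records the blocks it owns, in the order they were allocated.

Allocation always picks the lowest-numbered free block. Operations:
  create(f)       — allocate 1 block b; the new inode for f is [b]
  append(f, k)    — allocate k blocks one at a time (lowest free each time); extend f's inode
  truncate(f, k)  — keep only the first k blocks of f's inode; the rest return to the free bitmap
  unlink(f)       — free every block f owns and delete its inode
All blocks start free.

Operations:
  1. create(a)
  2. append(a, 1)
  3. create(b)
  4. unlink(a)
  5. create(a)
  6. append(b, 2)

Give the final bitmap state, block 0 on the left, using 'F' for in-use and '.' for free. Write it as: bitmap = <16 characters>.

create(a): bitmap=F............... | a=[0]
append(a, 1): bitmap=FF.............. | a=[0, 1]
create(b): bitmap=FFF............. | a=[0, 1] b=[2]
unlink(a): bitmap=..F............. | b=[2]
create(a): bitmap=F.F............. | a=[0] b=[2]
append(b, 2): bitmap=FFFF............ | a=[0] b=[2, 1, 3]

bitmap = FFFF............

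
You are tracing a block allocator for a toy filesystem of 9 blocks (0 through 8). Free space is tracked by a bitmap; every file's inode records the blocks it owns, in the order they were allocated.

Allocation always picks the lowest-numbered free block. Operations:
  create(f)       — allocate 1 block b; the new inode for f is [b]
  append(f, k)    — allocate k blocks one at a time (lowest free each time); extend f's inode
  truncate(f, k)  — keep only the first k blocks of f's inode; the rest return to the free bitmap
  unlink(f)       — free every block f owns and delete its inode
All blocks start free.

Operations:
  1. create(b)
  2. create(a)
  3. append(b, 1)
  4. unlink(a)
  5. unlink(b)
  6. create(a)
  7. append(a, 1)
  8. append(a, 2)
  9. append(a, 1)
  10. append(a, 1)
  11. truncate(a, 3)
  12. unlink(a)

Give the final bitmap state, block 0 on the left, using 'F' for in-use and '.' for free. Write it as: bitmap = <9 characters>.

bitmap = .........

  1. create(b)  ⇒  F........  {b→[0]}
  2. create(a)  ⇒  FF.......  {a→[1]; b→[0]}
  3. append(b, 1)  ⇒  FFF......  {a→[1]; b→[0, 2]}
  4. unlink(a)  ⇒  F.F......  {b→[0, 2]}
  5. unlink(b)  ⇒  .........  {}
  6. create(a)  ⇒  F........  {a→[0]}
  7. append(a, 1)  ⇒  FF.......  {a→[0, 1]}
  8. append(a, 2)  ⇒  FFFF.....  {a→[0, 1, 2, 3]}
  9. append(a, 1)  ⇒  FFFFF....  {a→[0, 1, 2, 3, 4]}
  10. append(a, 1)  ⇒  FFFFFF...  {a→[0, 1, 2, 3, 4, 5]}
  11. truncate(a, 3)  ⇒  FFF......  {a→[0, 1, 2]}
  12. unlink(a)  ⇒  .........  {}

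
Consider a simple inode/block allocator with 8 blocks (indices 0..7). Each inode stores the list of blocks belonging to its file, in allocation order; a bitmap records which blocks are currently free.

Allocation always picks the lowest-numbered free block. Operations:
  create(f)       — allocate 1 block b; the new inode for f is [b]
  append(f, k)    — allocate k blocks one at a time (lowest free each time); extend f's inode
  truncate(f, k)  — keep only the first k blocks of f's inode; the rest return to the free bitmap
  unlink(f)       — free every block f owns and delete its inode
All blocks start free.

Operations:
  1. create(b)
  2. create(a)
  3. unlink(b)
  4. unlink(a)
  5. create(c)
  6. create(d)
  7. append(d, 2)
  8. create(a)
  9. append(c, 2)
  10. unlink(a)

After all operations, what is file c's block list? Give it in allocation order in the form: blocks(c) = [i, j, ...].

blocks(c) = [0, 5, 6]

[1] create(b) — b=0 (map F.......)
[2] create(a) — a=1 b=0 (map FF......)
[3] unlink(b) — a=1 (map .F......)
[4] unlink(a) —  (map ........)
[5] create(c) — c=0 (map F.......)
[6] create(d) — c=0 d=1 (map FF......)
[7] append(d, 2) — c=0 d=1,2,3 (map FFFF....)
[8] create(a) — a=4 c=0 d=1,2,3 (map FFFFF...)
[9] append(c, 2) — a=4 c=0,5,6 d=1,2,3 (map FFFFFFF.)
[10] unlink(a) — c=0,5,6 d=1,2,3 (map FFFF.FF.)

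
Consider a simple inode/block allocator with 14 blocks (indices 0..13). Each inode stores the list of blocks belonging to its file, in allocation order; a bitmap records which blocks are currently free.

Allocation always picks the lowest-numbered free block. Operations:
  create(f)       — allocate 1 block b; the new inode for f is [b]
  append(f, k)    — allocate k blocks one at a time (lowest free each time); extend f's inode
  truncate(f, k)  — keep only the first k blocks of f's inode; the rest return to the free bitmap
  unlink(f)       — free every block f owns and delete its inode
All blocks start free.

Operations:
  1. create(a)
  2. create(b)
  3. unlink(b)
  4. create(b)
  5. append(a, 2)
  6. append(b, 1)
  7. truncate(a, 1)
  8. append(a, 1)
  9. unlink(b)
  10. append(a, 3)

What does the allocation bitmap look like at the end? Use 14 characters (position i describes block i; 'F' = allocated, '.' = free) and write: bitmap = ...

bitmap = FFFFF.........

  1. create(a)  ⇒  F.............  {a→[0]}
  2. create(b)  ⇒  FF............  {a→[0]; b→[1]}
  3. unlink(b)  ⇒  F.............  {a→[0]}
  4. create(b)  ⇒  FF............  {a→[0]; b→[1]}
  5. append(a, 2)  ⇒  FFFF..........  {a→[0, 2, 3]; b→[1]}
  6. append(b, 1)  ⇒  FFFFF.........  {a→[0, 2, 3]; b→[1, 4]}
  7. truncate(a, 1)  ⇒  FF..F.........  {a→[0]; b→[1, 4]}
  8. append(a, 1)  ⇒  FFF.F.........  {a→[0, 2]; b→[1, 4]}
  9. unlink(b)  ⇒  F.F...........  {a→[0, 2]}
  10. append(a, 3)  ⇒  FFFFF.........  {a→[0, 2, 1, 3, 4]}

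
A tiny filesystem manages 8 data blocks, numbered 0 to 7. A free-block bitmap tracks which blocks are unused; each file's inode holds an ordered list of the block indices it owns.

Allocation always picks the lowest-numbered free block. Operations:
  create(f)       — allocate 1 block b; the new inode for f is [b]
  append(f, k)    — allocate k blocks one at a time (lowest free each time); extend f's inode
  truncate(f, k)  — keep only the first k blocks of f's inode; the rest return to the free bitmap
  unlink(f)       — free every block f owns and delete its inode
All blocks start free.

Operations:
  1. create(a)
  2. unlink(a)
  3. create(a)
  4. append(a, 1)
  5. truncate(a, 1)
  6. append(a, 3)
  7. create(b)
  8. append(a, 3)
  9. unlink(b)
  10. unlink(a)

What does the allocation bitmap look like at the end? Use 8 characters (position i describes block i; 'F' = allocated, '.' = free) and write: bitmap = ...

[1] create(a) — a=0 (map F.......)
[2] unlink(a) —  (map ........)
[3] create(a) — a=0 (map F.......)
[4] append(a, 1) — a=0,1 (map FF......)
[5] truncate(a, 1) — a=0 (map F.......)
[6] append(a, 3) — a=0,1,2,3 (map FFFF....)
[7] create(b) — a=0,1,2,3 b=4 (map FFFFF...)
[8] append(a, 3) — a=0,1,2,3,5,6,7 b=4 (map FFFFFFFF)
[9] unlink(b) — a=0,1,2,3,5,6,7 (map FFFF.FFF)
[10] unlink(a) —  (map ........)

bitmap = ........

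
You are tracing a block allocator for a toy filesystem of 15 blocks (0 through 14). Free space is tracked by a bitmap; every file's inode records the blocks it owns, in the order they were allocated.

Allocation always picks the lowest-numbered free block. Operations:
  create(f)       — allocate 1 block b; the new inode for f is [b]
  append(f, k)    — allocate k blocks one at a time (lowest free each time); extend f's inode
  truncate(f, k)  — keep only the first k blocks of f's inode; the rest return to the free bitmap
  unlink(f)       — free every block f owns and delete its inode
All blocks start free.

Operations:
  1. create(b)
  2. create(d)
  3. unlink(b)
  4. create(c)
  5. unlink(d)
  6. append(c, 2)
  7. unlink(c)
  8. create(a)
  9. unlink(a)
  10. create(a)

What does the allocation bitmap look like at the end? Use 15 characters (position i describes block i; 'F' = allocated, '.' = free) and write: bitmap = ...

after create(b) → b:[0]  free=[F..............]
after create(d) → b:[0], d:[1]  free=[FF.............]
after unlink(b) → d:[1]  free=[.F.............]
after create(c) → c:[0], d:[1]  free=[FF.............]
after unlink(d) → c:[0]  free=[F..............]
after append(c, 2) → c:[0, 1, 2]  free=[FFF............]
after unlink(c) →   free=[...............]
after create(a) → a:[0]  free=[F..............]
after unlink(a) →   free=[...............]
after create(a) → a:[0]  free=[F..............]

bitmap = F..............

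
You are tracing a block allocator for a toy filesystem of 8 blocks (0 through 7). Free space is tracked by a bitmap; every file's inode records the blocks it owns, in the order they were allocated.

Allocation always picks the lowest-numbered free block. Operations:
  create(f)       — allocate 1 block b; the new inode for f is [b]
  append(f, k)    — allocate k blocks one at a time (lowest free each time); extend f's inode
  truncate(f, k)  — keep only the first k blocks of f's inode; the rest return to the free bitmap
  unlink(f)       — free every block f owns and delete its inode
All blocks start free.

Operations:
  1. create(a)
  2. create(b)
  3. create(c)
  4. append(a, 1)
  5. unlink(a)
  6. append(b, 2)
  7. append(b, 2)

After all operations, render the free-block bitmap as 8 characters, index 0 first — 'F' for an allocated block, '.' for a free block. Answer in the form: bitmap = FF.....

[1] create(a) — a=0 (map F.......)
[2] create(b) — a=0 b=1 (map FF......)
[3] create(c) — a=0 b=1 c=2 (map FFF.....)
[4] append(a, 1) — a=0,3 b=1 c=2 (map FFFF....)
[5] unlink(a) — b=1 c=2 (map .FF.....)
[6] append(b, 2) — b=1,0,3 c=2 (map FFFF....)
[7] append(b, 2) — b=1,0,3,4,5 c=2 (map FFFFFF..)

bitmap = FFFFFF..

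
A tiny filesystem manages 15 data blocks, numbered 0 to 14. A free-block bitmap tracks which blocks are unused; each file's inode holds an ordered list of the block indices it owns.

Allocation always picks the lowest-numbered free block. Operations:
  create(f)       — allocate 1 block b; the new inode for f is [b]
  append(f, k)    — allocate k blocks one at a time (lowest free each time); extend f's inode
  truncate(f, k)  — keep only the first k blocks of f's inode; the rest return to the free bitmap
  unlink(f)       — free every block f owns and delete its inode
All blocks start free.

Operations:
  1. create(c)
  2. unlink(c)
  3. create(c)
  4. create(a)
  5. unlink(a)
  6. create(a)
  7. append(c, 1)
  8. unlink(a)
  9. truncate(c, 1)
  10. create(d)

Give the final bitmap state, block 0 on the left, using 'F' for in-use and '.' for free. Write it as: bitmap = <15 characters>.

[1] create(c) — c=0 (map F..............)
[2] unlink(c) —  (map ...............)
[3] create(c) — c=0 (map F..............)
[4] create(a) — a=1 c=0 (map FF.............)
[5] unlink(a) — c=0 (map F..............)
[6] create(a) — a=1 c=0 (map FF.............)
[7] append(c, 1) — a=1 c=0,2 (map FFF............)
[8] unlink(a) — c=0,2 (map F.F............)
[9] truncate(c, 1) — c=0 (map F..............)
[10] create(d) — c=0 d=1 (map FF.............)

bitmap = FF.............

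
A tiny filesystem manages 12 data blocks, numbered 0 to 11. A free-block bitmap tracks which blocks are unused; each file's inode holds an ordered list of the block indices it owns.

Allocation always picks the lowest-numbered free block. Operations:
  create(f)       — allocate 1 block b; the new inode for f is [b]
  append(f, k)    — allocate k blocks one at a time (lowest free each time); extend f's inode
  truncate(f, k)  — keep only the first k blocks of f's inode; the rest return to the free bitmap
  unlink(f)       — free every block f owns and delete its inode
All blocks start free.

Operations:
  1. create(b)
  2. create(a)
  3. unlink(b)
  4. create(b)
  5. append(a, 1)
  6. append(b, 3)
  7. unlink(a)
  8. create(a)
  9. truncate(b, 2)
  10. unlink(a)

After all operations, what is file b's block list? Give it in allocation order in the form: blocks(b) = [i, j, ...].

blocks(b) = [0, 3]

[1] create(b) — b=0 (map F...........)
[2] create(a) — a=1 b=0 (map FF..........)
[3] unlink(b) — a=1 (map .F..........)
[4] create(b) — a=1 b=0 (map FF..........)
[5] append(a, 1) — a=1,2 b=0 (map FFF.........)
[6] append(b, 3) — a=1,2 b=0,3,4,5 (map FFFFFF......)
[7] unlink(a) — b=0,3,4,5 (map F..FFF......)
[8] create(a) — a=1 b=0,3,4,5 (map FF.FFF......)
[9] truncate(b, 2) — a=1 b=0,3 (map FF.F........)
[10] unlink(a) — b=0,3 (map F..F........)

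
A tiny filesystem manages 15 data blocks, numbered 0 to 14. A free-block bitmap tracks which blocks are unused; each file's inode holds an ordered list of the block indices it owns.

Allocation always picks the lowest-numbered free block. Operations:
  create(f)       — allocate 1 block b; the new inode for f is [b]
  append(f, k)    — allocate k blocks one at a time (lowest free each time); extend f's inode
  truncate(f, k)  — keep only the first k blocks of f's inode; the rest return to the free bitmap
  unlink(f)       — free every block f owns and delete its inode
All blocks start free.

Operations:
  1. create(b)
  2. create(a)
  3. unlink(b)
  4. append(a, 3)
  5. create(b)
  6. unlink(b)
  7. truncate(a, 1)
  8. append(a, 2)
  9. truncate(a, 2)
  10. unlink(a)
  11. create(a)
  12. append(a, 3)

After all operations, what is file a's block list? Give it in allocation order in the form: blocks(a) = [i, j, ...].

create(b): bitmap=F.............. | b=[0]
create(a): bitmap=FF............. | a=[1] b=[0]
unlink(b): bitmap=.F............. | a=[1]
append(a, 3): bitmap=FFFF........... | a=[1, 0, 2, 3]
create(b): bitmap=FFFFF.......... | a=[1, 0, 2, 3] b=[4]
unlink(b): bitmap=FFFF........... | a=[1, 0, 2, 3]
truncate(a, 1): bitmap=.F............. | a=[1]
append(a, 2): bitmap=FFF............ | a=[1, 0, 2]
truncate(a, 2): bitmap=FF............. | a=[1, 0]
unlink(a): bitmap=............... | 
create(a): bitmap=F.............. | a=[0]
append(a, 3): bitmap=FFFF........... | a=[0, 1, 2, 3]

blocks(a) = [0, 1, 2, 3]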